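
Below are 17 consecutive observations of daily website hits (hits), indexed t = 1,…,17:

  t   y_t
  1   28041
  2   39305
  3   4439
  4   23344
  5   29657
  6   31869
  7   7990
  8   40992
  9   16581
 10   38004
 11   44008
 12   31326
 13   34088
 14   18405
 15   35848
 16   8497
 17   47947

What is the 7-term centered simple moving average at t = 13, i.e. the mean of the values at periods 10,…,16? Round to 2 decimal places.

30025.14

Sum of periods 10–16: 38004 + 44008 + 31326 + 34088 + 18405 + 35848 + 8497 = 210176
Divide by 7: 210176 / 7 = 30025.14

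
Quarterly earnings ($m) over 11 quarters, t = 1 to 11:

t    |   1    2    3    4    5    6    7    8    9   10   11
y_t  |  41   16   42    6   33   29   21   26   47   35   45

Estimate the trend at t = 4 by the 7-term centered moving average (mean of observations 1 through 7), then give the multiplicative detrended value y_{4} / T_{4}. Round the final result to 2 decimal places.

0.22

Trend T_4 = (41 + 16 + 42 + 6 + 33 + 29 + 21) / 7 = 188/7 = 26.8571
Ratio to trend: 6 / 26.8571 = 0.22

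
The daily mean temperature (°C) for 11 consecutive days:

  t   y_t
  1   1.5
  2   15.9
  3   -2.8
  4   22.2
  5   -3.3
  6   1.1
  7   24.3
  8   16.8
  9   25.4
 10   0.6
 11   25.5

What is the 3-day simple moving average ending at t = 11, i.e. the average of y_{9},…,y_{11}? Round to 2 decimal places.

Sum of periods 9–11: 25.4 + 0.6 + 25.5 = 51.5
Divide by 3: 51.5 / 3 = 17.17

17.17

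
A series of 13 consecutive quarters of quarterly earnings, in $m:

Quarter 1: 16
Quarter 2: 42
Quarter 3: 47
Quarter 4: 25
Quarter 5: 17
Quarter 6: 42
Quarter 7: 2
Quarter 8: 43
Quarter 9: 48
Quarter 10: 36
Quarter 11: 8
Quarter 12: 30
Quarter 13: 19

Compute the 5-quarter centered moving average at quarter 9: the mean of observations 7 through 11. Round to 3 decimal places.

Sum of periods 7–11: 2 + 43 + 48 + 36 + 8 = 137
Divide by 5: 137 / 5 = 27.400

27.400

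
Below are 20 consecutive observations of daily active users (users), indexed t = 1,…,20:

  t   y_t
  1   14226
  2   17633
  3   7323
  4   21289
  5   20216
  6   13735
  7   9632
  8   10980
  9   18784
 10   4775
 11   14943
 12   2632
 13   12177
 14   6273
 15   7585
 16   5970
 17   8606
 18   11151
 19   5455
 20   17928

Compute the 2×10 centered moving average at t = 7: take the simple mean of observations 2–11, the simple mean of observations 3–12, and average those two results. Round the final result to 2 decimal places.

13180.95

Sum over 2–11: 17633 + 7323 + 21289 + 20216 + 13735 + 9632 + 10980 + 18784 + 4775 + 14943 = 139310
Sum over 3–12: 7323 + 21289 + 20216 + 13735 + 9632 + 10980 + 18784 + 4775 + 14943 + 2632 = 124309
CMA at t=7 = (139310 + 124309) / (2·10) = 263619 / 20 = 13180.95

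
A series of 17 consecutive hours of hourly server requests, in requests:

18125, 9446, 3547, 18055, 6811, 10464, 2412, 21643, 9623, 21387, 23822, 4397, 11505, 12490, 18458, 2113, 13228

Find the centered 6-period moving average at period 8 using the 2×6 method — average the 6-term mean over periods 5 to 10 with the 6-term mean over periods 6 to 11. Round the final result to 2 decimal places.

Sum over 5–10: 6811 + 10464 + 2412 + 21643 + 9623 + 21387 = 72340
Sum over 6–11: 10464 + 2412 + 21643 + 9623 + 21387 + 23822 = 89351
CMA at t=8 = (72340 + 89351) / (2·6) = 161691 / 12 = 13474.25

13474.25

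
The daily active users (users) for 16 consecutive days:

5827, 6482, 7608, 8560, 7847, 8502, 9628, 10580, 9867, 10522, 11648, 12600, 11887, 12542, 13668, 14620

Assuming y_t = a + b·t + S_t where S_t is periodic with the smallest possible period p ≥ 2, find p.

First differences y_{t+1} − y_t: 655, 1126, 952, -713, 655, 1126, 952, -713, 655, 1126, …
The difference pattern repeats every 4 terms and not for any smaller step, so p = 4.

4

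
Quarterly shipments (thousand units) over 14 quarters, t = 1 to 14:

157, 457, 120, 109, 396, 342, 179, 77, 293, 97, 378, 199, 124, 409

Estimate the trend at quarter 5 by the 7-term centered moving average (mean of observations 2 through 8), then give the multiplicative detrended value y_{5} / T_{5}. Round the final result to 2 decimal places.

1.65

Trend T_5 = (457 + 120 + 109 + 396 + 342 + 179 + 77) / 7 = 1680/7 = 240.0000
Ratio to trend: 396 / 240.0000 = 1.65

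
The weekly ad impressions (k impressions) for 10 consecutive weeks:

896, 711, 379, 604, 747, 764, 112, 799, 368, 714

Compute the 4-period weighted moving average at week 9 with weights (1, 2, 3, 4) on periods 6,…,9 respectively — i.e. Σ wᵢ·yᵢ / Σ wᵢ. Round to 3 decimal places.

485.700

Weighted sum: 1·764 + 2·112 + 3·799 + 4·368 = 764 + 224 + 2397 + 1472 = 4857
Weight total: 1 + 2 + 3 + 4 = 10
WMA = 4857 / 10 = 485.700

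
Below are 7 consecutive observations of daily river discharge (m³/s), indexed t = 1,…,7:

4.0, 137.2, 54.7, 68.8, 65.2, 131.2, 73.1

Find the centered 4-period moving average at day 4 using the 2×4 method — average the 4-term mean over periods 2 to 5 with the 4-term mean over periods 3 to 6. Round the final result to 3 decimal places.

Sum over 2–5: 137.2 + 54.7 + 68.8 + 65.2 = 325.9
Sum over 3–6: 54.7 + 68.8 + 65.2 + 131.2 = 319.9
CMA at t=4 = (325.9 + 319.9) / (2·4) = 645.8 / 8 = 80.725

80.725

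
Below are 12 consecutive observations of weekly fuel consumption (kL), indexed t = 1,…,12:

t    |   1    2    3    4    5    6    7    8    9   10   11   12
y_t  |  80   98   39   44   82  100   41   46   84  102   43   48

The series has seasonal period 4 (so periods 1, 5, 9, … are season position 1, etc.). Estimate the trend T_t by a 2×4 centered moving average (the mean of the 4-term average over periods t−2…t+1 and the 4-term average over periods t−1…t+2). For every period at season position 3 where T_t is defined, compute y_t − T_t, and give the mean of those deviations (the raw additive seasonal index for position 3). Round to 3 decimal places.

Season position 3 occurs at t = 3, 7 (where T_t is defined).
t=3: T_3 = 65.50000; y_3 − T_3 = 39 − 65.50000 = -26.50000
t=7: T_7 = 67.50000; y_7 − T_7 = 41 − 67.50000 = -26.50000
Mean deviation: (-26.50000 + -26.50000) / 2 = -26.500

-26.500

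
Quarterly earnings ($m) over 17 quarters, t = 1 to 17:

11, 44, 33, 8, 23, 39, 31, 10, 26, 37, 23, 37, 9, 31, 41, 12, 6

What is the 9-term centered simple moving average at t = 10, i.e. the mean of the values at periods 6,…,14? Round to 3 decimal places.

27.000

Sum of periods 6–14: 39 + 31 + 10 + 26 + 37 + 23 + 37 + 9 + 31 = 243
Divide by 9: 243 / 9 = 27.000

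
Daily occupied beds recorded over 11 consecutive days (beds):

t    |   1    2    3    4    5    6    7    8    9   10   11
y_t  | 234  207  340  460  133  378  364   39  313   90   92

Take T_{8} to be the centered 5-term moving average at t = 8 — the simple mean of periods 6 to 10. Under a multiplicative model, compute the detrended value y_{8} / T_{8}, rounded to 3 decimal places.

Trend T_8 = (378 + 364 + 39 + 313 + 90) / 5 = 1184/5 = 236.80000
Ratio to trend: 39 / 236.80000 = 0.165

0.165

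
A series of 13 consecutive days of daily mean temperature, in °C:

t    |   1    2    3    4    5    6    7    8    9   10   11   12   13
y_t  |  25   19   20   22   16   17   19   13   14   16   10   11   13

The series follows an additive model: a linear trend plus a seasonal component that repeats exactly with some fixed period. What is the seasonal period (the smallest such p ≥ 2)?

3

First differences y_{t+1} − y_t: -6, 1, 2, -6, 1, 2, -6, 1, …
The difference pattern repeats every 3 terms and not for any smaller step, so p = 3.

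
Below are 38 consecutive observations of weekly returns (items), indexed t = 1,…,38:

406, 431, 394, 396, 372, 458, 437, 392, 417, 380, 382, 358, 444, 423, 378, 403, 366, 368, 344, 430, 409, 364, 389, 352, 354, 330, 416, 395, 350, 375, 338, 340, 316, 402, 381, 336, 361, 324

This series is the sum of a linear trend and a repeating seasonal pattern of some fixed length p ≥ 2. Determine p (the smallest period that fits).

7

First differences y_{t+1} − y_t: 25, -37, 2, -24, 86, -21, -45, 25, -37, 2, -24, 86, -21, -45, 25, -37, …
The difference pattern repeats every 7 terms and not for any smaller step, so p = 7.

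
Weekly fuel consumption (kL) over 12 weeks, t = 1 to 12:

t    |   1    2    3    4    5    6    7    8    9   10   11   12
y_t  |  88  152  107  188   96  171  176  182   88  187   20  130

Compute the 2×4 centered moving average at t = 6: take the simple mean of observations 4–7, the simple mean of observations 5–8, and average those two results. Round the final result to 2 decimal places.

Sum over 4–7: 188 + 96 + 171 + 176 = 631
Sum over 5–8: 96 + 171 + 176 + 182 = 625
CMA at t=6 = (631 + 625) / (2·4) = 1256 / 8 = 157.00

157.00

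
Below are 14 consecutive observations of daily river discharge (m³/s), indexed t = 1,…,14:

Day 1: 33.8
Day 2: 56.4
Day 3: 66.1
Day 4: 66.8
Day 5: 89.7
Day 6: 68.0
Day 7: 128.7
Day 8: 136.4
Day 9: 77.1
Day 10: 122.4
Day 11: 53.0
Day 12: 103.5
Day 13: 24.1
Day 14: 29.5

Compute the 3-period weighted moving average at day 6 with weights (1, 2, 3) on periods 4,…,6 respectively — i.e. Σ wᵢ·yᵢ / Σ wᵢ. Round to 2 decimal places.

Weighted sum: 1·66.8 + 2·89.7 + 3·68.0 = 66.8 + 179.4 + 204.0 = 450.2
Weight total: 1 + 2 + 3 = 6
WMA = 450.2 / 6 = 75.03

75.03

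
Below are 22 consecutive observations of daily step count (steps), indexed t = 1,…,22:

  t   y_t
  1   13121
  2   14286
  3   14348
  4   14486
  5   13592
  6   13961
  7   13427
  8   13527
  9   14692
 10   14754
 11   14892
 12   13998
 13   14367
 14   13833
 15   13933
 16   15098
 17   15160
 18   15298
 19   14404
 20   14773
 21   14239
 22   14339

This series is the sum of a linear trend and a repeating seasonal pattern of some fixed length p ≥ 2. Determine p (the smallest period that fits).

7

First differences y_{t+1} − y_t: 1165, 62, 138, -894, 369, -534, 100, 1165, 62, 138, -894, 369, -534, 100, 1165, 62, …
The difference pattern repeats every 7 terms and not for any smaller step, so p = 7.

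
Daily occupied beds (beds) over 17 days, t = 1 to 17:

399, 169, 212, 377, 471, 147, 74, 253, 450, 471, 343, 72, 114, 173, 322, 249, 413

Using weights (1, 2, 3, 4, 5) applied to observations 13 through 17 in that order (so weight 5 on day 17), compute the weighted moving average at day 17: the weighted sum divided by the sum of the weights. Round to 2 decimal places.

Weighted sum: 1·114 + 2·173 + 3·322 + 4·249 + 5·413 = 114 + 346 + 966 + 996 + 2065 = 4487
Weight total: 1 + 2 + 3 + 4 + 5 = 15
WMA = 4487 / 15 = 299.13

299.13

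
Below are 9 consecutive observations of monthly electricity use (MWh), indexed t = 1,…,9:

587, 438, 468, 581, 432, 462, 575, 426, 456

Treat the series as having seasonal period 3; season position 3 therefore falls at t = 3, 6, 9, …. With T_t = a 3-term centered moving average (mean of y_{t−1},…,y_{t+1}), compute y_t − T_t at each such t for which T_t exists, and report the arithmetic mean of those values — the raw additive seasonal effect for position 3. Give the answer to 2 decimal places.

-27.67

Season position 3 occurs at t = 3, 6 (where T_t is defined).
t=3: T_3 = 495.6667; y_3 − T_3 = 468 − 495.6667 = -27.6667
t=6: T_6 = 489.6667; y_6 − T_6 = 462 − 489.6667 = -27.6667
Mean deviation: (-27.6667 + -27.6667) / 2 = -27.67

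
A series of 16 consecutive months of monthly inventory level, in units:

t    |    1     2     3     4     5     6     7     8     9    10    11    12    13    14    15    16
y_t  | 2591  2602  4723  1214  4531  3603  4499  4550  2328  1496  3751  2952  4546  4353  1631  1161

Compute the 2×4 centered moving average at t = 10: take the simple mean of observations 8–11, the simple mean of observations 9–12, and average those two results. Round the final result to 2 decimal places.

2831.50

Sum over 8–11: 4550 + 2328 + 1496 + 3751 = 12125
Sum over 9–12: 2328 + 1496 + 3751 + 2952 = 10527
CMA at t=10 = (12125 + 10527) / (2·4) = 22652 / 8 = 2831.50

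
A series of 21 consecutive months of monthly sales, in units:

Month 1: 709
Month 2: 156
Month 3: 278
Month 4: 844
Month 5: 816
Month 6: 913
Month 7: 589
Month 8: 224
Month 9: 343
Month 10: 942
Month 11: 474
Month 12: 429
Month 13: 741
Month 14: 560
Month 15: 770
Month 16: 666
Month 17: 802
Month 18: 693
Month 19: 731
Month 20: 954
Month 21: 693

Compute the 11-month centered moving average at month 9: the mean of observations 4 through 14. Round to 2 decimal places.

Sum of periods 4–14: 844 + 816 + 913 + 589 + 224 + 343 + 942 + 474 + 429 + 741 + 560 = 6875
Divide by 11: 6875 / 11 = 625.00

625.00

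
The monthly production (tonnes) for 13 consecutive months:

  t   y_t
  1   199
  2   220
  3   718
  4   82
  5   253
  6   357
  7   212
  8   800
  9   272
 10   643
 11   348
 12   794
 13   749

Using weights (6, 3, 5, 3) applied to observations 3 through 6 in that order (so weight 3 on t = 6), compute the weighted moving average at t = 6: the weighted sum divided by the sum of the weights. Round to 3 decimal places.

405.294

Weighted sum: 6·718 + 3·82 + 5·253 + 3·357 = 4308 + 246 + 1265 + 1071 = 6890
Weight total: 6 + 3 + 5 + 3 = 17
WMA = 6890 / 17 = 405.294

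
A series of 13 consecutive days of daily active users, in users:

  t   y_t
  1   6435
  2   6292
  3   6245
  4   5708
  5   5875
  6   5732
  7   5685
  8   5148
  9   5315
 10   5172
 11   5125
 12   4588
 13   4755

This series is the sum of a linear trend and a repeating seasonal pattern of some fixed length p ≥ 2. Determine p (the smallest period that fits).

First differences y_{t+1} − y_t: -143, -47, -537, 167, -143, -47, -537, 167, -143, -47, …
The difference pattern repeats every 4 terms and not for any smaller step, so p = 4.

4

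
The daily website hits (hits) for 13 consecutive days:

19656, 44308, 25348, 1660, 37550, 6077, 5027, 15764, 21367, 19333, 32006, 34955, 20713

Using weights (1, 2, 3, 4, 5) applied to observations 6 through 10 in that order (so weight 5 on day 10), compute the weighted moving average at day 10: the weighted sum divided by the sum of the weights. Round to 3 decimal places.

16370.400

Weighted sum: 1·6077 + 2·5027 + 3·15764 + 4·21367 + 5·19333 = 6077 + 10054 + 47292 + 85468 + 96665 = 245556
Weight total: 1 + 2 + 3 + 4 + 5 = 15
WMA = 245556 / 15 = 16370.400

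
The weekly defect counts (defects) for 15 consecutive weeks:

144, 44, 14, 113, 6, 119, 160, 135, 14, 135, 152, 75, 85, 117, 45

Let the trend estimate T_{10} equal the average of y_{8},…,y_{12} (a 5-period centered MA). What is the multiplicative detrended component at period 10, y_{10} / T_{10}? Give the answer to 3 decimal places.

Trend T_10 = (135 + 14 + 135 + 152 + 75) / 5 = 511/5 = 102.20000
Ratio to trend: 135 / 102.20000 = 1.321

1.321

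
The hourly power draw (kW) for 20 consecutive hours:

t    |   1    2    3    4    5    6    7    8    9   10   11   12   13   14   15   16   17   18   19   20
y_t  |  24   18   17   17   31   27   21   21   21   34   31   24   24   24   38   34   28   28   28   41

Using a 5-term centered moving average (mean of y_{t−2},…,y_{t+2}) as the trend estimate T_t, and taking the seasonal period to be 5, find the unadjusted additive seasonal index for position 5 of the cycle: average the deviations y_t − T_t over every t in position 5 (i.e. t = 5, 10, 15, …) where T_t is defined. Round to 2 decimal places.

Season position 5 occurs at t = 5, 10, 15 (where T_t is defined).
t=5: T_5 = 22.6000; y_5 − T_5 = 31 − 22.6000 = 8.4000
t=10: T_10 = 26.2000; y_10 − T_10 = 34 − 26.2000 = 7.8000
t=15: T_15 = 29.6000; y_15 − T_15 = 38 − 29.6000 = 8.4000
Mean deviation: (8.4000 + 7.8000 + 8.4000) / 3 = 8.20

8.20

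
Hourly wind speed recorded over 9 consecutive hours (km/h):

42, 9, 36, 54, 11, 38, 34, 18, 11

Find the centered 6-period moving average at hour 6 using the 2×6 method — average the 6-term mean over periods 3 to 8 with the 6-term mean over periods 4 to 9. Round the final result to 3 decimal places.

Sum over 3–8: 36 + 54 + 11 + 38 + 34 + 18 = 191
Sum over 4–9: 54 + 11 + 38 + 34 + 18 + 11 = 166
CMA at t=6 = (191 + 166) / (2·6) = 357 / 12 = 29.750

29.750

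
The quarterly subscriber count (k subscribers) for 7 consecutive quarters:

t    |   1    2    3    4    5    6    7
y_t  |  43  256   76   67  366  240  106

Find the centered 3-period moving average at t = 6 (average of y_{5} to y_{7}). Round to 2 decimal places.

Sum of periods 5–7: 366 + 240 + 106 = 712
Divide by 3: 712 / 3 = 237.33

237.33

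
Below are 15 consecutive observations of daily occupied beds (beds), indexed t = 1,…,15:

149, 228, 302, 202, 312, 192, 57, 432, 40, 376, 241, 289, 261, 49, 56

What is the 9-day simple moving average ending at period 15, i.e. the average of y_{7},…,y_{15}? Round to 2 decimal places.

Sum of periods 7–15: 57 + 432 + 40 + 376 + 241 + 289 + 261 + 49 + 56 = 1801
Divide by 9: 1801 / 9 = 200.11

200.11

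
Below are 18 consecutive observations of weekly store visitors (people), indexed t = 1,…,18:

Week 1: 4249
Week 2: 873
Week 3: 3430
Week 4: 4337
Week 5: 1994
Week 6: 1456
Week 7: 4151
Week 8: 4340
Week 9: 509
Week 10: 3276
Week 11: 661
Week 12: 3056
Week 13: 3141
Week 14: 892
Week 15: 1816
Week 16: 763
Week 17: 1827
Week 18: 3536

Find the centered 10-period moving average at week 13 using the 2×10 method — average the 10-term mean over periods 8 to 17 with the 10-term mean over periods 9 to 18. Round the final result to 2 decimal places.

Sum over 8–17: 4340 + 509 + 3276 + 661 + 3056 + 3141 + 892 + 1816 + 763 + 1827 = 20281
Sum over 9–18: 509 + 3276 + 661 + 3056 + 3141 + 892 + 1816 + 763 + 1827 + 3536 = 19477
CMA at t=13 = (20281 + 19477) / (2·10) = 39758 / 20 = 1987.90

1987.90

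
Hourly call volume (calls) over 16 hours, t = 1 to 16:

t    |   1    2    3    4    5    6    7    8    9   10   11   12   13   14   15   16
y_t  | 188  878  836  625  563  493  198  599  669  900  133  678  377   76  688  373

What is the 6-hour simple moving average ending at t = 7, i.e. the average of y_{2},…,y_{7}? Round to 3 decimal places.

598.833

Sum of periods 2–7: 878 + 836 + 625 + 563 + 493 + 198 = 3593
Divide by 6: 3593 / 6 = 598.833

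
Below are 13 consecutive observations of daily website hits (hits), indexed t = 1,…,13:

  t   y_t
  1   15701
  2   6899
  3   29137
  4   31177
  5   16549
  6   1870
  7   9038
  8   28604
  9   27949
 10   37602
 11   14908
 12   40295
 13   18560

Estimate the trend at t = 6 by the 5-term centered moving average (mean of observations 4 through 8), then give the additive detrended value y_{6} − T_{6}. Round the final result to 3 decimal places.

Trend T_6 = (31177 + 16549 + 1870 + 9038 + 28604) / 5 = 87238/5 = 17447.60000
Detrended value: 1870 − 17447.60000 = -15577.600

-15577.600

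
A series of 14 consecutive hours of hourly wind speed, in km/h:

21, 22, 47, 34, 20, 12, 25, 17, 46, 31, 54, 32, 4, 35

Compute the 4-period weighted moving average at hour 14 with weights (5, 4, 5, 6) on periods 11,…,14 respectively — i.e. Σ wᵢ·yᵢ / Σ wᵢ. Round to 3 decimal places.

31.400

Weighted sum: 5·54 + 4·32 + 5·4 + 6·35 = 270 + 128 + 20 + 210 = 628
Weight total: 5 + 4 + 5 + 6 = 20
WMA = 628 / 20 = 31.400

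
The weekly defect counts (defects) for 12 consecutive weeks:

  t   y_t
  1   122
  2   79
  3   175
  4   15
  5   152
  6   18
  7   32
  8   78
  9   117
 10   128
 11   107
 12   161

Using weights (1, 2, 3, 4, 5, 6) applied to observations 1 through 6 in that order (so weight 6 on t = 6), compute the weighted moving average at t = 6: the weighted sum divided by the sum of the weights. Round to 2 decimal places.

82.52

Weighted sum: 1·122 + 2·79 + 3·175 + 4·15 + 5·152 + 6·18 = 122 + 158 + 525 + 60 + 760 + 108 = 1733
Weight total: 1 + 2 + 3 + 4 + 5 + 6 = 21
WMA = 1733 / 21 = 82.52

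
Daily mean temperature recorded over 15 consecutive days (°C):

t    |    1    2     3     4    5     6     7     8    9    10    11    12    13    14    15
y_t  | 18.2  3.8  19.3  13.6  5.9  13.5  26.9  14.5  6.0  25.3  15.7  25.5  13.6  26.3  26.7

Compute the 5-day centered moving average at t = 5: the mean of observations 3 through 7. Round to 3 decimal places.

Sum of periods 3–7: 19.3 + 13.6 + 5.9 + 13.5 + 26.9 = 79.2
Divide by 5: 79.2 / 5 = 15.840

15.840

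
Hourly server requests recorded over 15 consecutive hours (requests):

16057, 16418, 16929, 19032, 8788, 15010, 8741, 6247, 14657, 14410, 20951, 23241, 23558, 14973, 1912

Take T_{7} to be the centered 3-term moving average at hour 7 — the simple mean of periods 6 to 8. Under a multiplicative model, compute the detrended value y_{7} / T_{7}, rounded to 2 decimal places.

Trend T_7 = (15010 + 8741 + 6247) / 3 = 29998/3 = 9999.3333
Ratio to trend: 8741 / 9999.3333 = 0.87

0.87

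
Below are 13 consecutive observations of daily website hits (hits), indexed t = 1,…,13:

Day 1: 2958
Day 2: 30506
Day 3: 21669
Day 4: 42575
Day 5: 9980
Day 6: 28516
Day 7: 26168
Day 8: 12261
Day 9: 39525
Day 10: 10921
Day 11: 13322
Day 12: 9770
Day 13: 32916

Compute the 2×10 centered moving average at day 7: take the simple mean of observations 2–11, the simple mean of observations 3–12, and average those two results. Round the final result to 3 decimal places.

22507.500

Sum over 2–11: 30506 + 21669 + 42575 + 9980 + 28516 + 26168 + 12261 + 39525 + 10921 + 13322 = 235443
Sum over 3–12: 21669 + 42575 + 9980 + 28516 + 26168 + 12261 + 39525 + 10921 + 13322 + 9770 = 214707
CMA at t=7 = (235443 + 214707) / (2·10) = 450150 / 20 = 22507.500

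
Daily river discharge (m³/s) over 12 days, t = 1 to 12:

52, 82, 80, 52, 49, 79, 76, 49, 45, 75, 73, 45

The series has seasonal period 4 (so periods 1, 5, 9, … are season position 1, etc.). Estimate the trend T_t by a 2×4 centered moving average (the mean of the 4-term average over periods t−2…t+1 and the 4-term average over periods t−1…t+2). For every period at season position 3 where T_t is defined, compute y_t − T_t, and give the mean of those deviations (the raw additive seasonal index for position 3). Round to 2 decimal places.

13.56

Season position 3 occurs at t = 3, 7 (where T_t is defined).
t=3: T_3 = 66.1250; y_3 − T_3 = 80 − 66.1250 = 13.8750
t=7: T_7 = 62.7500; y_7 − T_7 = 76 − 62.7500 = 13.2500
Mean deviation: (13.8750 + 13.2500) / 2 = 13.56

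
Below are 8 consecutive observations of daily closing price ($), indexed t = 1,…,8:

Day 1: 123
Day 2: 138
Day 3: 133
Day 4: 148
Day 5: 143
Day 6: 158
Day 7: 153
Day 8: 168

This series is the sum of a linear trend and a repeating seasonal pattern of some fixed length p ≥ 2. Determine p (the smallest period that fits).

First differences y_{t+1} − y_t: 15, -5, 15, -5, 15, -5, …
The difference pattern repeats every 2 terms and not for any smaller step, so p = 2.

2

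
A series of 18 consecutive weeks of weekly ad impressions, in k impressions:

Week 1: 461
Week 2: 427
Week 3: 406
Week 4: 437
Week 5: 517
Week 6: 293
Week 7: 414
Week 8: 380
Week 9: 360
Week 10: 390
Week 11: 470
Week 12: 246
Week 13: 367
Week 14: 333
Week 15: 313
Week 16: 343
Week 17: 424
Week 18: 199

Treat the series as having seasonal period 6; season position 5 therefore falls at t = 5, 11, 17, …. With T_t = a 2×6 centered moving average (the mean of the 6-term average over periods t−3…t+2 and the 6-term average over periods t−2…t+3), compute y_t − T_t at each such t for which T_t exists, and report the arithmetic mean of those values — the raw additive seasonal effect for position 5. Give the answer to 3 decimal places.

105.167

Season position 5 occurs at t = 5, 11 (where T_t is defined).
t=5: T_5 = 411.75000; y_5 − T_5 = 517 − 411.75000 = 105.25000
t=11: T_11 = 364.91667; y_11 − T_11 = 470 − 364.91667 = 105.08333
Mean deviation: (105.25000 + 105.08333) / 2 = 105.167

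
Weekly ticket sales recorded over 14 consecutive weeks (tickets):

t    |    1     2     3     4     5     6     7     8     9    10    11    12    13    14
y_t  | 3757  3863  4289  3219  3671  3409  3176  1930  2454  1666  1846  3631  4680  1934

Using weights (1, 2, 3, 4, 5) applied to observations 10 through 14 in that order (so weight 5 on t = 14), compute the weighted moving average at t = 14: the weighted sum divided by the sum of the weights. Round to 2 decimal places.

Weighted sum: 1·1666 + 2·1846 + 3·3631 + 4·4680 + 5·1934 = 1666 + 3692 + 10893 + 18720 + 9670 = 44641
Weight total: 1 + 2 + 3 + 4 + 5 = 15
WMA = 44641 / 15 = 2976.07

2976.07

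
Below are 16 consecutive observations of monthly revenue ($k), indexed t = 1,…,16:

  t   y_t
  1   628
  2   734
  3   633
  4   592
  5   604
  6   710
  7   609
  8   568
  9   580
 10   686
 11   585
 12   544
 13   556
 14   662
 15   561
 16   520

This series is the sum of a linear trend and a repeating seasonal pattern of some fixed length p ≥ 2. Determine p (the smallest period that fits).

First differences y_{t+1} − y_t: 106, -101, -41, 12, 106, -101, -41, 12, 106, -101, …
The difference pattern repeats every 4 terms and not for any smaller step, so p = 4.

4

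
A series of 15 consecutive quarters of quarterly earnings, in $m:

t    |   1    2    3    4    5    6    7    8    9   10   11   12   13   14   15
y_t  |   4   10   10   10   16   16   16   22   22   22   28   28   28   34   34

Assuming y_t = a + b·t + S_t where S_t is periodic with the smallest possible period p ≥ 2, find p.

First differences y_{t+1} − y_t: 6, 0, 0, 6, 0, 0, 6, 0, …
The difference pattern repeats every 3 terms and not for any smaller step, so p = 3.

3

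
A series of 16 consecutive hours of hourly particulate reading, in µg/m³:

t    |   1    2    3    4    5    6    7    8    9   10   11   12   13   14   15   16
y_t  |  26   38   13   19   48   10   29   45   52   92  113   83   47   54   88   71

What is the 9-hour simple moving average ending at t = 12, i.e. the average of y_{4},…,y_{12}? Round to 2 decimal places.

Sum of periods 4–12: 19 + 48 + 10 + 29 + 45 + 52 + 92 + 113 + 83 = 491
Divide by 9: 491 / 9 = 54.56

54.56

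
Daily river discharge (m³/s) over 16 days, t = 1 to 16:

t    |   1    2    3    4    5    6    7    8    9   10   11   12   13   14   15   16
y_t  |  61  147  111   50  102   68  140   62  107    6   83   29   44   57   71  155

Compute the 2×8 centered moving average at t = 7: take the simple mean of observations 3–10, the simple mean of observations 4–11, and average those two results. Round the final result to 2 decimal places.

Sum over 3–10: 111 + 50 + 102 + 68 + 140 + 62 + 107 + 6 = 646
Sum over 4–11: 50 + 102 + 68 + 140 + 62 + 107 + 6 + 83 = 618
CMA at t=7 = (646 + 618) / (2·8) = 1264 / 16 = 79.00

79.00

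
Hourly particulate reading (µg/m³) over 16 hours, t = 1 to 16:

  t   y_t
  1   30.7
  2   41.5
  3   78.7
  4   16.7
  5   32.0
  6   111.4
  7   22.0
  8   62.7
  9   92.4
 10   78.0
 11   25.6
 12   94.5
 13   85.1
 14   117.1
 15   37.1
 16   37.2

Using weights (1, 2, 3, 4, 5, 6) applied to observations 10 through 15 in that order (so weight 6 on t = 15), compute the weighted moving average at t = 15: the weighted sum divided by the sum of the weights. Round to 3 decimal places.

74.343

Weighted sum: 1·78.0 + 2·25.6 + 3·94.5 + 4·85.1 + 5·117.1 + 6·37.1 = 78.0 + 51.2 + 283.5 + 340.4 + 585.5 + 222.6 = 1561.2
Weight total: 1 + 2 + 3 + 4 + 5 + 6 = 21
WMA = 1561.2 / 21 = 74.343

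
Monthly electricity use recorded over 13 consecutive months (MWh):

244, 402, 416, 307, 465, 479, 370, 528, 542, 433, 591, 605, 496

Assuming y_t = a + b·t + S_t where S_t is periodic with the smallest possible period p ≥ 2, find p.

3

First differences y_{t+1} − y_t: 158, 14, -109, 158, 14, -109, 158, 14, …
The difference pattern repeats every 3 terms and not for any smaller step, so p = 3.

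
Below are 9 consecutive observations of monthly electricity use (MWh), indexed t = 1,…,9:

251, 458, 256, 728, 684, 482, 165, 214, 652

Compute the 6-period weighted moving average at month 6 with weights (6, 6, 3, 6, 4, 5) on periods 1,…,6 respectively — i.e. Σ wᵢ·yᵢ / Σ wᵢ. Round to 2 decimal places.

Weighted sum: 6·251 + 6·458 + 3·256 + 6·728 + 4·684 + 5·482 = 1506 + 2748 + 768 + 4368 + 2736 + 2410 = 14536
Weight total: 6 + 6 + 3 + 6 + 4 + 5 = 30
WMA = 14536 / 30 = 484.53

484.53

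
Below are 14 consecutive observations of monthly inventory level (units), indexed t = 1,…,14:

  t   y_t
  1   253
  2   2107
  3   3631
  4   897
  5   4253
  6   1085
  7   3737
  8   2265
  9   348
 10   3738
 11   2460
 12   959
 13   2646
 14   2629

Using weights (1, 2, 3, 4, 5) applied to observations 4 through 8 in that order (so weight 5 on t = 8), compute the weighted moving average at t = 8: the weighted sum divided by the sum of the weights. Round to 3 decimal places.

Weighted sum: 1·897 + 2·4253 + 3·1085 + 4·3737 + 5·2265 = 897 + 8506 + 3255 + 14948 + 11325 = 38931
Weight total: 1 + 2 + 3 + 4 + 5 = 15
WMA = 38931 / 15 = 2595.400

2595.400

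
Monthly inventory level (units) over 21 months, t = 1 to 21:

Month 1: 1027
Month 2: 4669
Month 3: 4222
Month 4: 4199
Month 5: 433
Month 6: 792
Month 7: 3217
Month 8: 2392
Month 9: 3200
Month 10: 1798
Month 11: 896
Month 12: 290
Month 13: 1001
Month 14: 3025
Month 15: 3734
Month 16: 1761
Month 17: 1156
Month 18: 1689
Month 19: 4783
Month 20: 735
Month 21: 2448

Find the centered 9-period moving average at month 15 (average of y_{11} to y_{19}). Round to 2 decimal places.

Sum of periods 11–19: 896 + 290 + 1001 + 3025 + 3734 + 1761 + 1156 + 1689 + 4783 = 18335
Divide by 9: 18335 / 9 = 2037.22

2037.22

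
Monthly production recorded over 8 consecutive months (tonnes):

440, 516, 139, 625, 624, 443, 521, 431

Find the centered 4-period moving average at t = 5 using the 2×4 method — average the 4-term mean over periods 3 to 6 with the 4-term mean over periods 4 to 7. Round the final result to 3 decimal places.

Sum over 3–6: 139 + 625 + 624 + 443 = 1831
Sum over 4–7: 625 + 624 + 443 + 521 = 2213
CMA at t=5 = (1831 + 2213) / (2·4) = 4044 / 8 = 505.500

505.500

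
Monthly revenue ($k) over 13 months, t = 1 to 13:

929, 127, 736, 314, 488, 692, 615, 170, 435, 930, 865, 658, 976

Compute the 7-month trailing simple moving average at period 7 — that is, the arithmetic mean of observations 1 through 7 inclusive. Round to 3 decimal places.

557.286

Sum of periods 1–7: 929 + 127 + 736 + 314 + 488 + 692 + 615 = 3901
Divide by 7: 3901 / 7 = 557.286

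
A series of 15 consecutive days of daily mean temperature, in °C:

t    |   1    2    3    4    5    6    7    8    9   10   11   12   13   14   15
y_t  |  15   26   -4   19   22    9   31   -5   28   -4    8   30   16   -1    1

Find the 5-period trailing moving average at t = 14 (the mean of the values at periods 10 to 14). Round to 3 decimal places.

Sum of periods 10–14: (-4) + 8 + 30 + 16 + (-1) = 49
Divide by 5: 49 / 5 = 9.800

9.800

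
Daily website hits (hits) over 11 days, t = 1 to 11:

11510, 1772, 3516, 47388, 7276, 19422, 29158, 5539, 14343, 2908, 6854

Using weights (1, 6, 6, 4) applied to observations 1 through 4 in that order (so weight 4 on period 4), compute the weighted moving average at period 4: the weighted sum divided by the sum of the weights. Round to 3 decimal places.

13693.529

Weighted sum: 1·11510 + 6·1772 + 6·3516 + 4·47388 = 11510 + 10632 + 21096 + 189552 = 232790
Weight total: 1 + 6 + 6 + 4 = 17
WMA = 232790 / 17 = 13693.529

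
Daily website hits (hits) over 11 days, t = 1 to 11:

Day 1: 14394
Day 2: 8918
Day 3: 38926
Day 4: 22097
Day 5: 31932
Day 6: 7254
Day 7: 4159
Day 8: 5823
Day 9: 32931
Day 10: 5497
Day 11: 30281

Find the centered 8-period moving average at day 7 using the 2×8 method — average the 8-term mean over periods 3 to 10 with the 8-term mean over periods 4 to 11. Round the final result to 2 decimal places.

18037.06

Sum over 3–10: 38926 + 22097 + 31932 + 7254 + 4159 + 5823 + 32931 + 5497 = 148619
Sum over 4–11: 22097 + 31932 + 7254 + 4159 + 5823 + 32931 + 5497 + 30281 = 139974
CMA at t=7 = (148619 + 139974) / (2·8) = 288593 / 16 = 18037.06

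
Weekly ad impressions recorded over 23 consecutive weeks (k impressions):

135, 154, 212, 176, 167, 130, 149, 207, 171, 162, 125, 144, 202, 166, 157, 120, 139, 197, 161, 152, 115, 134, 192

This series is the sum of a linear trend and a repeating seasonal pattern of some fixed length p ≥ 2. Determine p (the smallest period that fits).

5

First differences y_{t+1} − y_t: 19, 58, -36, -9, -37, 19, 58, -36, -9, -37, 19, 58, …
The difference pattern repeats every 5 terms and not for any smaller step, so p = 5.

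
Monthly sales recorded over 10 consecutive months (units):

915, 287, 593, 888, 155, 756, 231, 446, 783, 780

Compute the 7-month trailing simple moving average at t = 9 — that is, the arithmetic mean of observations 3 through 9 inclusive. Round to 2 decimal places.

550.29

Sum of periods 3–9: 593 + 888 + 155 + 756 + 231 + 446 + 783 = 3852
Divide by 7: 3852 / 7 = 550.29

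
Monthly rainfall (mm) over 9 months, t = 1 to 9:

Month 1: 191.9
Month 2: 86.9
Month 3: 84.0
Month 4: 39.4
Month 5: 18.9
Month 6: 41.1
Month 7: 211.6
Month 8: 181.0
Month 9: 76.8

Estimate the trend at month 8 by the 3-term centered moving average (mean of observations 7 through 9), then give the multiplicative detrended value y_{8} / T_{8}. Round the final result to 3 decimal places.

Trend T_8 = (211.6 + 181.0 + 76.8) / 3 = 469.4/3 = 156.46667
Ratio to trend: 181.0 / 156.46667 = 1.157

1.157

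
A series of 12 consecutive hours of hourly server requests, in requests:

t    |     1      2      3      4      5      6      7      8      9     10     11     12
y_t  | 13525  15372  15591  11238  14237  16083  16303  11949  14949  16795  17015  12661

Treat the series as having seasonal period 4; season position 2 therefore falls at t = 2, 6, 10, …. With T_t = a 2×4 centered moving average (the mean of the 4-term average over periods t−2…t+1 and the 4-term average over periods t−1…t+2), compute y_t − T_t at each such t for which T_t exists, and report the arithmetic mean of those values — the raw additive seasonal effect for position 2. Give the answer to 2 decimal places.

1528.94

Season position 2 occurs at t = 6, 10 (where T_t is defined).
t=6: T_6 = 14554.1250; y_6 − T_6 = 16083 − 14554.1250 = 1528.8750
t=10: T_10 = 15266.0000; y_10 − T_10 = 16795 − 15266.0000 = 1529.0000
Mean deviation: (1528.8750 + 1529.0000) / 2 = 1528.94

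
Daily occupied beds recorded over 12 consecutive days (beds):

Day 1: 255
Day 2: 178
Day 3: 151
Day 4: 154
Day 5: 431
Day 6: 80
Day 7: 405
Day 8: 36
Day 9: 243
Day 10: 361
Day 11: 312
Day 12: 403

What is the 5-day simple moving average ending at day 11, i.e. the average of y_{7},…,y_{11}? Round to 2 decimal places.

271.40

Sum of periods 7–11: 405 + 36 + 243 + 361 + 312 = 1357
Divide by 5: 1357 / 5 = 271.40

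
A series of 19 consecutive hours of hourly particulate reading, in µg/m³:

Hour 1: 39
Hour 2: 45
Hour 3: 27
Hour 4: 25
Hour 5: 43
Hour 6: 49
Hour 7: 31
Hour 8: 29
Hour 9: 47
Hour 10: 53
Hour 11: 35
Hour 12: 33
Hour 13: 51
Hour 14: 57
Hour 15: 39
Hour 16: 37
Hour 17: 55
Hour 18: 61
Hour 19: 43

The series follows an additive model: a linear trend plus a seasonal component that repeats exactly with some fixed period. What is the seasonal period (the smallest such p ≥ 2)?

First differences y_{t+1} − y_t: 6, -18, -2, 18, 6, -18, -2, 18, 6, -18, …
The difference pattern repeats every 4 terms and not for any smaller step, so p = 4.

4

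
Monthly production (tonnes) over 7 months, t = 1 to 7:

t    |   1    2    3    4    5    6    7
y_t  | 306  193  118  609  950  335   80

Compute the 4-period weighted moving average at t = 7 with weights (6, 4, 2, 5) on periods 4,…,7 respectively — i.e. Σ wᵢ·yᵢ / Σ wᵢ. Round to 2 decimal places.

501.41

Weighted sum: 6·609 + 4·950 + 2·335 + 5·80 = 3654 + 3800 + 670 + 400 = 8524
Weight total: 6 + 4 + 2 + 5 = 17
WMA = 8524 / 17 = 501.41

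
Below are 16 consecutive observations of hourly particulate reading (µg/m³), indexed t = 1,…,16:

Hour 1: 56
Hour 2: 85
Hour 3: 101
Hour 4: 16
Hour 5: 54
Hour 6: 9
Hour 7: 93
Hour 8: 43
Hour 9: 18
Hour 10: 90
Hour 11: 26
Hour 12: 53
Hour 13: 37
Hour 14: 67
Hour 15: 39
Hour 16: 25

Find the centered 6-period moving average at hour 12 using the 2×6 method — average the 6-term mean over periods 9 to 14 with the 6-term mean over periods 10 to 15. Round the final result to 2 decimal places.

50.25

Sum over 9–14: 18 + 90 + 26 + 53 + 37 + 67 = 291
Sum over 10–15: 90 + 26 + 53 + 37 + 67 + 39 = 312
CMA at t=12 = (291 + 312) / (2·6) = 603 / 12 = 50.25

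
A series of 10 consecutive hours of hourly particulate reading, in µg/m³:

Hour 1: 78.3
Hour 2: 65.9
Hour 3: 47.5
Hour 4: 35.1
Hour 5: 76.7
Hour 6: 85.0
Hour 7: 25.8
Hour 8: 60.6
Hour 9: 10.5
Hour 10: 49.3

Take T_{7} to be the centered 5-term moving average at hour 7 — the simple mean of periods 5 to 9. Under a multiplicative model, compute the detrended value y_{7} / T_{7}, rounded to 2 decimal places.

Trend T_7 = (76.7 + 85.0 + 25.8 + 60.6 + 10.5) / 5 = 258.6/5 = 51.7200
Ratio to trend: 25.8 / 51.7200 = 0.50

0.50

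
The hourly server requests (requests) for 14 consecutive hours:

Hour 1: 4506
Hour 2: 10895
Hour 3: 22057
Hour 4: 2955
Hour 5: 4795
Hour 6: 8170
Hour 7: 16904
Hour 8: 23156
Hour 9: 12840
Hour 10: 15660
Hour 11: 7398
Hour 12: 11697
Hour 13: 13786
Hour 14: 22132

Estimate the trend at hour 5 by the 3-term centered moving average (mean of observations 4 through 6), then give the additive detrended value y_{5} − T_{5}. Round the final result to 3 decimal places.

Trend T_5 = (2955 + 4795 + 8170) / 3 = 15920/3 = 5306.66667
Detrended value: 4795 − 5306.66667 = -511.667

-511.667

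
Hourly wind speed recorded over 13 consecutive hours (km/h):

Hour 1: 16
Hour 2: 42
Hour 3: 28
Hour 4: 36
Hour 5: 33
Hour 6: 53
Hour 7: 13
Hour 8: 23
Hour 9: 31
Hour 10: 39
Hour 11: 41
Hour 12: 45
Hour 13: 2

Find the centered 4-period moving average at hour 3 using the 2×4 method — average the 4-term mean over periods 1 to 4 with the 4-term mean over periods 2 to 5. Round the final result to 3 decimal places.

32.625

Sum over 1–4: 16 + 42 + 28 + 36 = 122
Sum over 2–5: 42 + 28 + 36 + 33 = 139
CMA at t=3 = (122 + 139) / (2·4) = 261 / 8 = 32.625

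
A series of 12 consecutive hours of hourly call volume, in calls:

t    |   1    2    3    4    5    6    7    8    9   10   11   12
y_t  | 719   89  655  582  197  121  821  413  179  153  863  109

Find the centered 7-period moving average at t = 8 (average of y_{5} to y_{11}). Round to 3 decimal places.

Sum of periods 5–11: 197 + 121 + 821 + 413 + 179 + 153 + 863 = 2747
Divide by 7: 2747 / 7 = 392.429

392.429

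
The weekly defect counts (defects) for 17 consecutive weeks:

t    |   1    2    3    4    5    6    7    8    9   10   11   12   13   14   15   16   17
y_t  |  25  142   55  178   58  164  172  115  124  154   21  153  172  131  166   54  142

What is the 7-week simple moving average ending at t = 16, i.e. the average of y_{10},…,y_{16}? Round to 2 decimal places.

Sum of periods 10–16: 154 + 21 + 153 + 172 + 131 + 166 + 54 = 851
Divide by 7: 851 / 7 = 121.57

121.57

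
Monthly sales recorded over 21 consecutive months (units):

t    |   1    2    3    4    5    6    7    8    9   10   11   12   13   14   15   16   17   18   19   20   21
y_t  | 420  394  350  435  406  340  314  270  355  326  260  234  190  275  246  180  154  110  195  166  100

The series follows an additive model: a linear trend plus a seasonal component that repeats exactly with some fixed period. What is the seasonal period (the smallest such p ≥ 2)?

5

First differences y_{t+1} − y_t: -26, -44, 85, -29, -66, -26, -44, 85, -29, -66, -26, -44, …
The difference pattern repeats every 5 terms and not for any smaller step, so p = 5.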